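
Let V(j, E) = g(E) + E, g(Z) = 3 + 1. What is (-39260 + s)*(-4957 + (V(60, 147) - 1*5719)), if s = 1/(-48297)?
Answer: 19956875826025/48297 ≈ 4.1321e+8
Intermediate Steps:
s = -1/48297 ≈ -2.0705e-5
g(Z) = 4
V(j, E) = 4 + E
(-39260 + s)*(-4957 + (V(60, 147) - 1*5719)) = (-39260 - 1/48297)*(-4957 + ((4 + 147) - 1*5719)) = -1896140221*(-4957 + (151 - 5719))/48297 = -1896140221*(-4957 - 5568)/48297 = -1896140221/48297*(-10525) = 19956875826025/48297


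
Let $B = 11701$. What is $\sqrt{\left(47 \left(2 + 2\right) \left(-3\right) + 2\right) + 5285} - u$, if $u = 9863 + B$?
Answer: $-21564 + \sqrt{4723} \approx -21495.0$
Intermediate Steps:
$u = 21564$ ($u = 9863 + 11701 = 21564$)
$\sqrt{\left(47 \left(2 + 2\right) \left(-3\right) + 2\right) + 5285} - u = \sqrt{\left(47 \left(2 + 2\right) \left(-3\right) + 2\right) + 5285} - 21564 = \sqrt{\left(47 \cdot 4 \left(-3\right) + 2\right) + 5285} - 21564 = \sqrt{\left(47 \left(-12\right) + 2\right) + 5285} - 21564 = \sqrt{\left(-564 + 2\right) + 5285} - 21564 = \sqrt{-562 + 5285} - 21564 = \sqrt{4723} - 21564 = -21564 + \sqrt{4723}$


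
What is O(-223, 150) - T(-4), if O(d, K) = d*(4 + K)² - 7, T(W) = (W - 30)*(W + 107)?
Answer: -5285173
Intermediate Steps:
T(W) = (-30 + W)*(107 + W)
O(d, K) = -7 + d*(4 + K)²
O(-223, 150) - T(-4) = (-7 - 223*(4 + 150)²) - (-3210 + (-4)² + 77*(-4)) = (-7 - 223*154²) - (-3210 + 16 - 308) = (-7 - 223*23716) - 1*(-3502) = (-7 - 5288668) + 3502 = -5288675 + 3502 = -5285173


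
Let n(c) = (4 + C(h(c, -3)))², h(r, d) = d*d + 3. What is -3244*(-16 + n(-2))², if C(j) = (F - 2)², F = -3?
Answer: -2207947500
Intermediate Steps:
h(r, d) = 3 + d² (h(r, d) = d² + 3 = 3 + d²)
C(j) = 25 (C(j) = (-3 - 2)² = (-5)² = 25)
n(c) = 841 (n(c) = (4 + 25)² = 29² = 841)
-3244*(-16 + n(-2))² = -3244*(-16 + 841)² = -3244*825² = -3244*680625 = -2207947500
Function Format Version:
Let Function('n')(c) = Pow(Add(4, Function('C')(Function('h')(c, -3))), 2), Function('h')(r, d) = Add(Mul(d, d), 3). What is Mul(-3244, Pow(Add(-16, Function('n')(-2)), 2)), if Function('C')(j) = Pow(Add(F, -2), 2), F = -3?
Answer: -2207947500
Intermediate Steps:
Function('h')(r, d) = Add(3, Pow(d, 2)) (Function('h')(r, d) = Add(Pow(d, 2), 3) = Add(3, Pow(d, 2)))
Function('C')(j) = 25 (Function('C')(j) = Pow(Add(-3, -2), 2) = Pow(-5, 2) = 25)
Function('n')(c) = 841 (Function('n')(c) = Pow(Add(4, 25), 2) = Pow(29, 2) = 841)
Mul(-3244, Pow(Add(-16, Function('n')(-2)), 2)) = Mul(-3244, Pow(Add(-16, 841), 2)) = Mul(-3244, Pow(825, 2)) = Mul(-3244, 680625) = -2207947500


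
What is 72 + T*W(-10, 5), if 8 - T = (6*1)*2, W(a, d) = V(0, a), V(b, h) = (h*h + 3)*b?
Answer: 72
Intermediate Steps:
V(b, h) = b*(3 + h²) (V(b, h) = (h² + 3)*b = (3 + h²)*b = b*(3 + h²))
W(a, d) = 0 (W(a, d) = 0*(3 + a²) = 0)
T = -4 (T = 8 - 6*1*2 = 8 - 6*2 = 8 - 1*12 = 8 - 12 = -4)
72 + T*W(-10, 5) = 72 - 4*0 = 72 + 0 = 72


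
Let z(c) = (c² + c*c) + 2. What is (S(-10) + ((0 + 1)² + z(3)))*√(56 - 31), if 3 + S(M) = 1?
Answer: 95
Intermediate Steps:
z(c) = 2 + 2*c² (z(c) = (c² + c²) + 2 = 2*c² + 2 = 2 + 2*c²)
S(M) = -2 (S(M) = -3 + 1 = -2)
(S(-10) + ((0 + 1)² + z(3)))*√(56 - 31) = (-2 + ((0 + 1)² + (2 + 2*3²)))*√(56 - 31) = (-2 + (1² + (2 + 2*9)))*√25 = (-2 + (1 + (2 + 18)))*5 = (-2 + (1 + 20))*5 = (-2 + 21)*5 = 19*5 = 95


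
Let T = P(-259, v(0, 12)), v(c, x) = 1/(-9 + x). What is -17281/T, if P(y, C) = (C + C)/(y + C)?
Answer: 6705028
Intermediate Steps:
P(y, C) = 2*C/(C + y) (P(y, C) = (2*C)/(C + y) = 2*C/(C + y))
T = -1/388 (T = 2/((-9 + 12)*(1/(-9 + 12) - 259)) = 2/(3*(1/3 - 259)) = 2*(⅓)/(⅓ - 259) = 2*(⅓)/(-776/3) = 2*(⅓)*(-3/776) = -1/388 ≈ -0.0025773)
-17281/T = -17281/(-1/388) = -17281*(-388) = 6705028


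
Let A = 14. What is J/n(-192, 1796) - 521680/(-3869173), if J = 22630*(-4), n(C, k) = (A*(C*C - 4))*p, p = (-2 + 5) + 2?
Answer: 3556432843/35654429195 ≈ 0.099747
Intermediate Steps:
p = 5 (p = 3 + 2 = 5)
n(C, k) = -280 + 70*C² (n(C, k) = (14*(C*C - 4))*5 = (14*(C² - 4))*5 = (14*(-4 + C²))*5 = (-56 + 14*C²)*5 = -280 + 70*C²)
J = -90520
J/n(-192, 1796) - 521680/(-3869173) = -90520/(-280 + 70*(-192)²) - 521680/(-3869173) = -90520/(-280 + 70*36864) - 521680*(-1/3869173) = -90520/(-280 + 2580480) + 521680/3869173 = -90520/2580200 + 521680/3869173 = -90520*1/2580200 + 521680/3869173 = -2263/64505 + 521680/3869173 = 3556432843/35654429195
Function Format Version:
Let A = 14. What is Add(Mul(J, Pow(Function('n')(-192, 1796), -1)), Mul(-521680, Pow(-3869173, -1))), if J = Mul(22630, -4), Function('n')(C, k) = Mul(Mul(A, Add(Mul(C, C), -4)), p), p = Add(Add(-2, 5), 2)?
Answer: Rational(3556432843, 35654429195) ≈ 0.099747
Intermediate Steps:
p = 5 (p = Add(3, 2) = 5)
Function('n')(C, k) = Add(-280, Mul(70, Pow(C, 2))) (Function('n')(C, k) = Mul(Mul(14, Add(Mul(C, C), -4)), 5) = Mul(Mul(14, Add(Pow(C, 2), -4)), 5) = Mul(Mul(14, Add(-4, Pow(C, 2))), 5) = Mul(Add(-56, Mul(14, Pow(C, 2))), 5) = Add(-280, Mul(70, Pow(C, 2))))
J = -90520
Add(Mul(J, Pow(Function('n')(-192, 1796), -1)), Mul(-521680, Pow(-3869173, -1))) = Add(Mul(-90520, Pow(Add(-280, Mul(70, Pow(-192, 2))), -1)), Mul(-521680, Pow(-3869173, -1))) = Add(Mul(-90520, Pow(Add(-280, Mul(70, 36864)), -1)), Mul(-521680, Rational(-1, 3869173))) = Add(Mul(-90520, Pow(Add(-280, 2580480), -1)), Rational(521680, 3869173)) = Add(Mul(-90520, Pow(2580200, -1)), Rational(521680, 3869173)) = Add(Mul(-90520, Rational(1, 2580200)), Rational(521680, 3869173)) = Add(Rational(-2263, 64505), Rational(521680, 3869173)) = Rational(3556432843, 35654429195)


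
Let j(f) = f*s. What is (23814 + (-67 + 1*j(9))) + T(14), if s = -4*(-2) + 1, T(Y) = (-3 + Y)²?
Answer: 23949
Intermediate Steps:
s = 9 (s = 8 + 1 = 9)
j(f) = 9*f (j(f) = f*9 = 9*f)
(23814 + (-67 + 1*j(9))) + T(14) = (23814 + (-67 + 1*(9*9))) + (-3 + 14)² = (23814 + (-67 + 1*81)) + 11² = (23814 + (-67 + 81)) + 121 = (23814 + 14) + 121 = 23828 + 121 = 23949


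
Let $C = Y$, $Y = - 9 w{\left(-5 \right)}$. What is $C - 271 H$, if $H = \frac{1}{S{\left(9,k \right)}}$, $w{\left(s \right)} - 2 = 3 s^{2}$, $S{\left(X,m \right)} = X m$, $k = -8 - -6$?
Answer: $- \frac{12203}{18} \approx -677.94$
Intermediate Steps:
$k = -2$ ($k = -8 + 6 = -2$)
$w{\left(s \right)} = 2 + 3 s^{2}$
$Y = -693$ ($Y = - 9 \left(2 + 3 \left(-5\right)^{2}\right) = - 9 \left(2 + 3 \cdot 25\right) = - 9 \left(2 + 75\right) = \left(-9\right) 77 = -693$)
$H = - \frac{1}{18}$ ($H = \frac{1}{9 \left(-2\right)} = \frac{1}{-18} = - \frac{1}{18} \approx -0.055556$)
$C = -693$
$C - 271 H = -693 - - \frac{271}{18} = -693 + \frac{271}{18} = - \frac{12203}{18}$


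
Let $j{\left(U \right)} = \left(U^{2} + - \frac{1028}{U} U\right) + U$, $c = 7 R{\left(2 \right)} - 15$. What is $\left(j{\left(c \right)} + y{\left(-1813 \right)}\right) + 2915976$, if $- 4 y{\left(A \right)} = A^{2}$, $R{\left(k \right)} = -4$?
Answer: $\frac{8380047}{4} \approx 2.095 \cdot 10^{6}$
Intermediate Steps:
$c = -43$ ($c = 7 \left(-4\right) - 15 = -28 - 15 = -43$)
$j{\left(U \right)} = -1028 + U + U^{2}$ ($j{\left(U \right)} = \left(U^{2} - 1028\right) + U = \left(-1028 + U^{2}\right) + U = -1028 + U + U^{2}$)
$y{\left(A \right)} = - \frac{A^{2}}{4}$
$\left(j{\left(c \right)} + y{\left(-1813 \right)}\right) + 2915976 = \left(\left(-1028 - 43 + \left(-43\right)^{2}\right) - \frac{\left(-1813\right)^{2}}{4}\right) + 2915976 = \left(\left(-1028 - 43 + 1849\right) - \frac{3286969}{4}\right) + 2915976 = \left(778 - \frac{3286969}{4}\right) + 2915976 = - \frac{3283857}{4} + 2915976 = \frac{8380047}{4}$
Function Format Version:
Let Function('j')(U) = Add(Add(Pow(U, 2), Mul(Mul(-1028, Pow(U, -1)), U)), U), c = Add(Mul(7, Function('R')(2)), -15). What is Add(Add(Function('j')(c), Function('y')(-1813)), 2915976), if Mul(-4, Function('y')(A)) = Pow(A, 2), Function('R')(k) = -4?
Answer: Rational(8380047, 4) ≈ 2.0950e+6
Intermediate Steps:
c = -43 (c = Add(Mul(7, -4), -15) = Add(-28, -15) = -43)
Function('j')(U) = Add(-1028, U, Pow(U, 2)) (Function('j')(U) = Add(Add(Pow(U, 2), -1028), U) = Add(Add(-1028, Pow(U, 2)), U) = Add(-1028, U, Pow(U, 2)))
Function('y')(A) = Mul(Rational(-1, 4), Pow(A, 2))
Add(Add(Function('j')(c), Function('y')(-1813)), 2915976) = Add(Add(Add(-1028, -43, Pow(-43, 2)), Mul(Rational(-1, 4), Pow(-1813, 2))), 2915976) = Add(Add(Add(-1028, -43, 1849), Mul(Rational(-1, 4), 3286969)), 2915976) = Add(Add(778, Rational(-3286969, 4)), 2915976) = Add(Rational(-3283857, 4), 2915976) = Rational(8380047, 4)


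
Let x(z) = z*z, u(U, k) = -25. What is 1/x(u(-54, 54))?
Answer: 1/625 ≈ 0.0016000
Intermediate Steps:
x(z) = z**2
1/x(u(-54, 54)) = 1/((-25)**2) = 1/625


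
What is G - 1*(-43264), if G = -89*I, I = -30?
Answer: 45934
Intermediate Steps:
G = 2670 (G = -89*(-30) = 2670)
G - 1*(-43264) = 2670 - 1*(-43264) = 2670 + 43264 = 45934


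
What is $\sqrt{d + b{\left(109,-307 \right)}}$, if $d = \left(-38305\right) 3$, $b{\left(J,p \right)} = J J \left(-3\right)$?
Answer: $i \sqrt{150558} \approx 388.02 i$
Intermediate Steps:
$b{\left(J,p \right)} = - 3 J^{2}$ ($b{\left(J,p \right)} = J^{2} \left(-3\right) = - 3 J^{2}$)
$d = -114915$
$\sqrt{d + b{\left(109,-307 \right)}} = \sqrt{-114915 - 3 \cdot 109^{2}} = \sqrt{-114915 - 35643} = \sqrt{-150558} = i \sqrt{150558}$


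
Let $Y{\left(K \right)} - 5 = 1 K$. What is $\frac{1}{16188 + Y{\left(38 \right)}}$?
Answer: $\frac{1}{16231} \approx 6.161 \cdot 10^{-5}$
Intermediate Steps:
$Y{\left(K \right)} = 5 + K$ ($Y{\left(K \right)} = 5 + 1 K = 5 + K$)
$\frac{1}{16188 + Y{\left(38 \right)}} = \frac{1}{16188 + \left(5 + 38\right)} = \frac{1}{16188 + 43} = \frac{1}{16231}$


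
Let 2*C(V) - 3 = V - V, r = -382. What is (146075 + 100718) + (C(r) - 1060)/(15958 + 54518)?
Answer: 34785964819/140952 ≈ 2.4679e+5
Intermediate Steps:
C(V) = 3/2 (C(V) = 3/2 + (V - V)/2 = 3/2 + (1/2)*0 = 3/2 + 0 = 3/2)
(146075 + 100718) + (C(r) - 1060)/(15958 + 54518) = (146075 + 100718) + (3/2 - 1060)/(15958 + 54518) = 246793 - 2117/2/70476 = 246793 - 2117/2*1/70476 = 246793 - 2117/140952 = 34785964819/140952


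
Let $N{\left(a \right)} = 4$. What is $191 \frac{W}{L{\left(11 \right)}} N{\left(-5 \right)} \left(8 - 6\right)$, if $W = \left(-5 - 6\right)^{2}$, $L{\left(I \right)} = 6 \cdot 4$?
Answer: $\frac{23111}{3} \approx 7703.7$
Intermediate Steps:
$L{\left(I \right)} = 24$
$W = 121$ ($W = \left(-11\right)^{2} = 121$)
$191 \frac{W}{L{\left(11 \right)}} N{\left(-5 \right)} \left(8 - 6\right) = 191 \cdot \frac{121}{24} \cdot 4 \left(8 - 6\right) = 191 \cdot 121 \cdot \frac{1}{24} \cdot 4 \cdot 2 = 191 \cdot \frac{121}{24} \cdot 8 = \frac{23111}{24} \cdot 8 = \frac{23111}{3}$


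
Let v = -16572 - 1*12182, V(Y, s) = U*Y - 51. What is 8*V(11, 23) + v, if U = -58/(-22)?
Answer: -28930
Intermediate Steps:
U = 29/11 (U = -58*(-1/22) = 29/11 ≈ 2.6364)
V(Y, s) = -51 + 29*Y/11 (V(Y, s) = 29*Y/11 - 51 = -51 + 29*Y/11)
v = -28754 (v = -16572 - 12182 = -28754)
8*V(11, 23) + v = 8*(-51 + (29/11)*11) - 28754 = 8*(-51 + 29) - 28754 = 8*(-22) - 28754 = -176 - 28754 = -28930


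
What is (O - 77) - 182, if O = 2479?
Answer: 2220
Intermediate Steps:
(O - 77) - 182 = (2479 - 77) - 182 = 2402 - 182 = 2220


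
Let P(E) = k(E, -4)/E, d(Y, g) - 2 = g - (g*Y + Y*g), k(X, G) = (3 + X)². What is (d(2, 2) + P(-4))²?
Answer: 289/16 ≈ 18.063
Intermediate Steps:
d(Y, g) = 2 + g - 2*Y*g (d(Y, g) = 2 + (g - (g*Y + Y*g)) = 2 + (g - (Y*g + Y*g)) = 2 + (g - 2*Y*g) = 2 + g - 2*Y*g)
P(E) = (3 + E)²/E
(d(2, 2) + P(-4))² = ((2 + 2 - 2*2*2) + (3 - 4)²/(-4))² = ((2 + 2 - 8) - ¼*(-1)²)² = (-4 - ¼*1)² = (-4 - ¼)² = (-17/4)² = 289/16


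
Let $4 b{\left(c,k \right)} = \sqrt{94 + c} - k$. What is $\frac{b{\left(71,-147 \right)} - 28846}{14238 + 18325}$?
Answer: $- \frac{115237}{130252} + \frac{\sqrt{165}}{130252} \approx -0.88462$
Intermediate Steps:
$b{\left(c,k \right)} = - \frac{k}{4} + \frac{\sqrt{94 + c}}{4}$ ($b{\left(c,k \right)} = \frac{\sqrt{94 + c} - k}{4} = - \frac{k}{4} + \frac{\sqrt{94 + c}}{4}$)
$\frac{b{\left(71,-147 \right)} - 28846}{14238 + 18325} = \frac{\left(\left(- \frac{1}{4}\right) \left(-147\right) + \frac{\sqrt{94 + 71}}{4}\right) - 28846}{14238 + 18325} = \frac{\left(\frac{147}{4} + \frac{\sqrt{165}}{4}\right) - 28846}{32563} = \left(- \frac{115237}{4} + \frac{\sqrt{165}}{4}\right) \frac{1}{32563} = - \frac{115237}{130252} + \frac{\sqrt{165}}{130252}$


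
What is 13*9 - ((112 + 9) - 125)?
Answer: 121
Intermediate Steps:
13*9 - ((112 + 9) - 125) = 117 - (121 - 125) = 117 - 1*(-4) = 117 + 4 = 121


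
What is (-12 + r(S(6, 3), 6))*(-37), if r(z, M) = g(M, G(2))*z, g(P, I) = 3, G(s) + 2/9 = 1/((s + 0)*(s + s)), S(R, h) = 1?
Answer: 333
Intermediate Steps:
G(s) = -2/9 + 1/(2*s²) (G(s) = -2/9 + 1/((s + 0)*(s + s)) = -2/9 + 1/(s*(2*s)) = -2/9 + 1/(2*s²))
r(z, M) = 3*z
(-12 + r(S(6, 3), 6))*(-37) = (-12 + 3*1)*(-37) = (-12 + 3)*(-37) = -9*(-37) = 333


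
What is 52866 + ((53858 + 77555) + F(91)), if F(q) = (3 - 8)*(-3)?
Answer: 184294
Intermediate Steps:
F(q) = 15 (F(q) = -5*(-3) = 15)
52866 + ((53858 + 77555) + F(91)) = 52866 + ((53858 + 77555) + 15) = 52866 + (131413 + 15) = 52866 + 131428 = 184294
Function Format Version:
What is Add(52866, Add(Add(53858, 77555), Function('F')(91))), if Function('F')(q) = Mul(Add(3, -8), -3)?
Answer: 184294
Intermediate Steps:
Function('F')(q) = 15 (Function('F')(q) = Mul(-5, -3) = 15)
Add(52866, Add(Add(53858, 77555), Function('F')(91))) = Add(52866, Add(Add(53858, 77555), 15)) = Add(52866, Add(131413, 15)) = Add(52866, 131428) = 184294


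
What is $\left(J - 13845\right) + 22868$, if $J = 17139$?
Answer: $26162$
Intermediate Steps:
$\left(J - 13845\right) + 22868 = \left(17139 - 13845\right) + 22868 = 3294 + 22868 = 26162$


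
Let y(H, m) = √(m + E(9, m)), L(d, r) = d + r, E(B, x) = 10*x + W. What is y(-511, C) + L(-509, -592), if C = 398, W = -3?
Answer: -1101 + 25*√7 ≈ -1034.9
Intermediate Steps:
E(B, x) = -3 + 10*x (E(B, x) = 10*x - 3 = -3 + 10*x)
y(H, m) = √(-3 + 11*m) (y(H, m) = √(m + (-3 + 10*m)) = √(-3 + 11*m))
y(-511, C) + L(-509, -592) = √(-3 + 11*398) + (-509 - 592) = √(-3 + 4378) - 1101 = √4375 - 1101 = 25*√7 - 1101 = -1101 + 25*√7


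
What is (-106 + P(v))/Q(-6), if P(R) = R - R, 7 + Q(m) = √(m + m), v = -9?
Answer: 742/61 + 212*I*√3/61 ≈ 12.164 + 6.0196*I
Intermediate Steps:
Q(m) = -7 + √2*√m (Q(m) = -7 + √(m + m) = -7 + √(2*m) = -7 + √2*√m)
P(R) = 0
(-106 + P(v))/Q(-6) = (-106 + 0)/(-7 + √2*√(-6)) = -106/(-7 + √2*(I*√6)) = -106/(-7 + 2*I*√3)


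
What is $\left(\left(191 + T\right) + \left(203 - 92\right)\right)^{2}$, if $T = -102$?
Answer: $40000$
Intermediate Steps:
$\left(\left(191 + T\right) + \left(203 - 92\right)\right)^{2} = \left(\left(191 - 102\right) + \left(203 - 92\right)\right)^{2} = \left(89 + \left(203 - 92\right)\right)^{2} = \left(89 + 111\right)^{2} = 200^{2} = 40000$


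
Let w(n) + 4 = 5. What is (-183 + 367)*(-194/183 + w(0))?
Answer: -2024/183 ≈ -11.060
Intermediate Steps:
w(n) = 1 (w(n) = -4 + 5 = 1)
(-183 + 367)*(-194/183 + w(0)) = (-183 + 367)*(-194/183 + 1) = 184*(-194*1/183 + 1) = 184*(-194/183 + 1) = 184*(-11/183) = -2024/183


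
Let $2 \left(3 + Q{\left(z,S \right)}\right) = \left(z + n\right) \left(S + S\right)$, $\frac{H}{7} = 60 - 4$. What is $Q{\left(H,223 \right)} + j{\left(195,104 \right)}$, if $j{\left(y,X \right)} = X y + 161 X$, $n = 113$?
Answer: $149636$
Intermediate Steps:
$H = 392$ ($H = 7 \left(60 - 4\right) = 7 \cdot 56 = 392$)
$j{\left(y,X \right)} = 161 X + X y$
$Q{\left(z,S \right)} = -3 + S \left(113 + z\right)$ ($Q{\left(z,S \right)} = -3 + \frac{\left(z + 113\right) \left(S + S\right)}{2} = -3 + \frac{\left(113 + z\right) 2 S}{2} = -3 + \frac{2 S \left(113 + z\right)}{2} = -3 + S \left(113 + z\right)$)
$Q{\left(H,223 \right)} + j{\left(195,104 \right)} = \left(-3 + 113 \cdot 223 + 223 \cdot 392\right) + 104 \left(161 + 195\right) = \left(-3 + 25199 + 87416\right) + 104 \cdot 356 = 112612 + 37024 = 149636$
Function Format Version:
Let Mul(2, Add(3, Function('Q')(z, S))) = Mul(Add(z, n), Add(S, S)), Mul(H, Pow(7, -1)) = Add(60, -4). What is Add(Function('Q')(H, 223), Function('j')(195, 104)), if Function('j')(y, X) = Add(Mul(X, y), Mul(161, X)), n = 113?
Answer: 149636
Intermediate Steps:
H = 392 (H = Mul(7, Add(60, -4)) = Mul(7, 56) = 392)
Function('j')(y, X) = Add(Mul(161, X), Mul(X, y))
Function('Q')(z, S) = Add(-3, Mul(S, Add(113, z))) (Function('Q')(z, S) = Add(-3, Mul(Rational(1, 2), Mul(Add(z, 113), Add(S, S)))) = Add(-3, Mul(Rational(1, 2), Mul(Add(113, z), Mul(2, S)))) = Add(-3, Mul(Rational(1, 2), Mul(2, S, Add(113, z)))) = Add(-3, Mul(S, Add(113, z))))
Add(Function('Q')(H, 223), Function('j')(195, 104)) = Add(Add(-3, Mul(113, 223), Mul(223, 392)), Mul(104, Add(161, 195))) = Add(Add(-3, 25199, 87416), Mul(104, 356)) = Add(112612, 37024) = 149636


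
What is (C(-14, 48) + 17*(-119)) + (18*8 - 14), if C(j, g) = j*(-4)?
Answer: -1837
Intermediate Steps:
C(j, g) = -4*j
(C(-14, 48) + 17*(-119)) + (18*8 - 14) = (-4*(-14) + 17*(-119)) + (18*8 - 14) = (56 - 2023) + (144 - 14) = -1967 + 130 = -1837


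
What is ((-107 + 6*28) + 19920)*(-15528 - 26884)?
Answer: -847434172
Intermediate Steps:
((-107 + 6*28) + 19920)*(-15528 - 26884) = ((-107 + 168) + 19920)*(-42412) = (61 + 19920)*(-42412) = 19981*(-42412) = -847434172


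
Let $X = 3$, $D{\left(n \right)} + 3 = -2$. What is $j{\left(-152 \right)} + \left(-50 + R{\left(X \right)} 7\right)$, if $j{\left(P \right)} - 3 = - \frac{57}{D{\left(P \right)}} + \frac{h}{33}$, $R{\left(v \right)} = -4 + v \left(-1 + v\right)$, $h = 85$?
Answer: $- \frac{3139}{165} \approx -19.024$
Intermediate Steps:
$D{\left(n \right)} = -5$ ($D{\left(n \right)} = -3 - 2 = -5$)
$j{\left(P \right)} = \frac{2801}{165}$ ($j{\left(P \right)} = 3 + \left(- \frac{57}{-5} + \frac{85}{33}\right) = 3 + \left(\left(-57\right) \left(- \frac{1}{5}\right) + 85 \cdot \frac{1}{33}\right) = 3 + \left(\frac{57}{5} + \frac{85}{33}\right) = 3 + \frac{2306}{165} = \frac{2801}{165}$)
$j{\left(-152 \right)} + \left(-50 + R{\left(X \right)} 7\right) = \frac{2801}{165} - \left(50 - \left(-4 + 3^{2} - 3\right) 7\right) = \frac{2801}{165} - \left(50 - \left(-4 + 9 - 3\right) 7\right) = \frac{2801}{165} + \left(-50 + 2 \cdot 7\right) = \frac{2801}{165} + \left(-50 + 14\right) = \frac{2801}{165} - 36 = - \frac{3139}{165}$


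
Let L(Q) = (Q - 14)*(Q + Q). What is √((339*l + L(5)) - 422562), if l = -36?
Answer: 2*I*√108714 ≈ 659.44*I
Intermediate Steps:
L(Q) = 2*Q*(-14 + Q) (L(Q) = (-14 + Q)*(2*Q) = 2*Q*(-14 + Q))
√((339*l + L(5)) - 422562) = √((339*(-36) + 2*5*(-14 + 5)) - 422562) = √((-12204 + 2*5*(-9)) - 422562) = √((-12204 - 90) - 422562) = √(-12294 - 422562) = √(-434856) = 2*I*√108714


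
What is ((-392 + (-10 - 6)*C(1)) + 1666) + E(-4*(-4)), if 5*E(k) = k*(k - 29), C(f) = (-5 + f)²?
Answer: 4882/5 ≈ 976.40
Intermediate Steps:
E(k) = k*(-29 + k)/5 (E(k) = (k*(k - 29))/5 = (k*(-29 + k))/5 = k*(-29 + k)/5)
((-392 + (-10 - 6)*C(1)) + 1666) + E(-4*(-4)) = ((-392 + (-10 - 6)*(-5 + 1)²) + 1666) + (-4*(-4))*(-29 - 4*(-4))/5 = ((-392 - 16*(-4)²) + 1666) + (⅕)*16*(-29 + 16) = ((-392 - 16*16) + 1666) + (⅕)*16*(-13) = ((-392 - 256) + 1666) - 208/5 = (-648 + 1666) - 208/5 = 1018 - 208/5 = 4882/5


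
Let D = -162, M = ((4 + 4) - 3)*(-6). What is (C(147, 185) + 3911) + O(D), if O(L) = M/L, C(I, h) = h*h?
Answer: 1029677/27 ≈ 38136.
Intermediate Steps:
M = -30 (M = (8 - 3)*(-6) = 5*(-6) = -30)
C(I, h) = h²
O(L) = -30/L
(C(147, 185) + 3911) + O(D) = (185² + 3911) - 30/(-162) = (34225 + 3911) - 30*(-1/162) = 38136 + 5/27 = 1029677/27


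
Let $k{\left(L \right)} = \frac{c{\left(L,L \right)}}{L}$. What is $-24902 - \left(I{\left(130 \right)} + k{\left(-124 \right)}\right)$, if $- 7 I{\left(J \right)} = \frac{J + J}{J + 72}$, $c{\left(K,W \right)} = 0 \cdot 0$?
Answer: $- \frac{17605584}{707} \approx -24902.0$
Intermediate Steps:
$c{\left(K,W \right)} = 0$
$k{\left(L \right)} = 0$ ($k{\left(L \right)} = \frac{0}{L} = 0$)
$I{\left(J \right)} = - \frac{2 J}{7 \left(72 + J\right)}$ ($I{\left(J \right)} = - \frac{\left(J + J\right) \frac{1}{J + 72}}{7} = - \frac{2 J \frac{1}{72 + J}}{7} = - \frac{2 J}{7 \left(72 + J\right)}$)
$-24902 - \left(I{\left(130 \right)} + k{\left(-124 \right)}\right) = -24902 - \left(\left(-2\right) 130 \frac{1}{504 + 7 \cdot 130} + 0\right) = -24902 - \left(\left(-2\right) 130 \frac{1}{504 + 910} + 0\right) = -24902 - \left(\left(-2\right) 130 \cdot \frac{1}{1414} + 0\right) = -24902 - \left(- \frac{130}{707} + 0\right) = -24902 - - \frac{130}{707} = -24902 + \frac{130}{707} = - \frac{17605584}{707}$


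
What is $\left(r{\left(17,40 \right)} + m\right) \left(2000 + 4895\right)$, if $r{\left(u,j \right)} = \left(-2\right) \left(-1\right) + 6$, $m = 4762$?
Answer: $32889150$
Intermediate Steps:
$r{\left(u,j \right)} = 8$ ($r{\left(u,j \right)} = 2 + 6 = 8$)
$\left(r{\left(17,40 \right)} + m\right) \left(2000 + 4895\right) = \left(8 + 4762\right) \left(2000 + 4895\right) = 4770 \cdot 6895 = 32889150$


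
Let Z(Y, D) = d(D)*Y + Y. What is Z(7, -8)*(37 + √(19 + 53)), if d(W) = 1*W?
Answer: -1813 - 294*√2 ≈ -2228.8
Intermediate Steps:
d(W) = W
Z(Y, D) = Y + D*Y (Z(Y, D) = D*Y + Y = Y + D*Y)
Z(7, -8)*(37 + √(19 + 53)) = (7*(1 - 8))*(37 + √(19 + 53)) = (7*(-7))*(37 + √72) = -49*(37 + 6*√2) = -1813 - 294*√2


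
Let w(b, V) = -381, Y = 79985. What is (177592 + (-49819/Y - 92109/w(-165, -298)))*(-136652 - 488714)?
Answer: -1129689821485893612/10158095 ≈ -1.1121e+11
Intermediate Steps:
(177592 + (-49819/Y - 92109/w(-165, -298)))*(-136652 - 488714) = (177592 + (-49819/79985 - 92109/(-381)))*(-136652 - 488714) = (177592 + (-49819*1/79985 - 92109*(-1/381)))*(-625366) = (177592 + (-49819/79985 + 30703/127))*(-625366) = (177592 + 2449452442/10158095)*(-625366) = (1806445859682/10158095)*(-625366) = -1129689821485893612/10158095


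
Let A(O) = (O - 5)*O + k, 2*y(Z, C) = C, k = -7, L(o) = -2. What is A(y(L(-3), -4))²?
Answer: 49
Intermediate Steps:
y(Z, C) = C/2
A(O) = -7 + O*(-5 + O) (A(O) = (O - 5)*O - 7 = (-5 + O)*O - 7 = O*(-5 + O) - 7 = -7 + O*(-5 + O))
A(y(L(-3), -4))² = (-7 + ((½)*(-4))² - 5*(-4)/2)² = (-7 + (-2)² - 5*(-2))² = (-7 + 4 + 10)² = 7² = 49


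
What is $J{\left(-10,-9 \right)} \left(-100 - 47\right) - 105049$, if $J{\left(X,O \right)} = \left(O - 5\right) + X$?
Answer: $-101521$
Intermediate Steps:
$J{\left(X,O \right)} = -5 + O + X$ ($J{\left(X,O \right)} = \left(-5 + O\right) + X = -5 + O + X$)
$J{\left(-10,-9 \right)} \left(-100 - 47\right) - 105049 = \left(-5 - 9 - 10\right) \left(-100 - 47\right) - 105049 = \left(-24\right) \left(-147\right) - 105049 = 3528 - 105049 = -101521$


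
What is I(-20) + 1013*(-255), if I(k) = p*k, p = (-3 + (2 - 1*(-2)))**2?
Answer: -258335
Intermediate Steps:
p = 1 (p = (-3 + (2 + 2))**2 = (-3 + 4)**2 = 1**2 = 1)
I(k) = k (I(k) = 1*k = k)
I(-20) + 1013*(-255) = -20 + 1013*(-255) = -20 - 258315 = -258335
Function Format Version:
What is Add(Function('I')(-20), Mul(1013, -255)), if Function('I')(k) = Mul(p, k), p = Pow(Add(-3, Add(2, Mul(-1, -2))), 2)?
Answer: -258335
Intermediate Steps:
p = 1 (p = Pow(Add(-3, Add(2, 2)), 2) = Pow(Add(-3, 4), 2) = Pow(1, 2) = 1)
Function('I')(k) = k (Function('I')(k) = Mul(1, k) = k)
Add(Function('I')(-20), Mul(1013, -255)) = Add(-20, Mul(1013, -255)) = Add(-20, -258315) = -258335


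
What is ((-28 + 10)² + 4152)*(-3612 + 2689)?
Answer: -4131348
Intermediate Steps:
((-28 + 10)² + 4152)*(-3612 + 2689) = ((-18)² + 4152)*(-923) = (324 + 4152)*(-923) = 4476*(-923) = -4131348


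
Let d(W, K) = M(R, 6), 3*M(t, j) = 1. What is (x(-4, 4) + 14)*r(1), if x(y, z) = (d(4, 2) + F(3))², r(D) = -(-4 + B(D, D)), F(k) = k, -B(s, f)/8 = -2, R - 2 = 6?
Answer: -904/3 ≈ -301.33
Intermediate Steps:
R = 8 (R = 2 + 6 = 8)
B(s, f) = 16 (B(s, f) = -8*(-2) = 16)
M(t, j) = ⅓ (M(t, j) = (⅓)*1 = ⅓)
d(W, K) = ⅓
r(D) = -12 (r(D) = -(-4 + 16) = -1*12 = -12)
x(y, z) = 100/9 (x(y, z) = (⅓ + 3)² = (10/3)² = 100/9)
(x(-4, 4) + 14)*r(1) = (100/9 + 14)*(-12) = (226/9)*(-12) = -904/3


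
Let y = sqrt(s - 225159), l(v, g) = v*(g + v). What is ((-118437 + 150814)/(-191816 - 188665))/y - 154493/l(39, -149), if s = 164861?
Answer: 154493/4290 + 32377*I*sqrt(60298)/22942243338 ≈ 36.012 + 0.00034654*I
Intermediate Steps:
y = I*sqrt(60298) (y = sqrt(164861 - 225159) = sqrt(-60298) = I*sqrt(60298) ≈ 245.56*I)
((-118437 + 150814)/(-191816 - 188665))/y - 154493/l(39, -149) = ((-118437 + 150814)/(-191816 - 188665))/((I*sqrt(60298))) - 154493*1/(39*(-149 + 39)) = (32377/(-380481))*(-I*sqrt(60298)/60298) - 154493/(39*(-110)) = (32377*(-1/380481))*(-I*sqrt(60298)/60298) - 154493/(-4290) = -(-32377)*I*sqrt(60298)/22942243338 - 154493*(-1/4290) = 32377*I*sqrt(60298)/22942243338 + 154493/4290 = 154493/4290 + 32377*I*sqrt(60298)/22942243338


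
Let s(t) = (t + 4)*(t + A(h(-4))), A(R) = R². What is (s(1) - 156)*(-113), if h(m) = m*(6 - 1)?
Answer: -208937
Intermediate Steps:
h(m) = 5*m (h(m) = m*5 = 5*m)
s(t) = (4 + t)*(400 + t) (s(t) = (t + 4)*(t + (5*(-4))²) = (4 + t)*(t + (-20)²) = (4 + t)*(t + 400) = (4 + t)*(400 + t))
(s(1) - 156)*(-113) = ((1600 + 1² + 404*1) - 156)*(-113) = ((1600 + 1 + 404) - 156)*(-113) = (2005 - 156)*(-113) = 1849*(-113) = -208937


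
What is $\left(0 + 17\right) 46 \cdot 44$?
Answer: $34408$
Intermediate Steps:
$\left(0 + 17\right) 46 \cdot 44 = 17 \cdot 46 \cdot 44 = 782 \cdot 44 = 34408$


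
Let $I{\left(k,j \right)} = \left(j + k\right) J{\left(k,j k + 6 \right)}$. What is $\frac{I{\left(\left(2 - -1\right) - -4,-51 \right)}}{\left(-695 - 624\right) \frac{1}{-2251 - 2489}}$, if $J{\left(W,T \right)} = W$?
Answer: $- \frac{1459920}{1319} \approx -1106.8$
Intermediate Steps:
$I{\left(k,j \right)} = k \left(j + k\right)$ ($I{\left(k,j \right)} = \left(j + k\right) k = k \left(j + k\right)$)
$\frac{I{\left(\left(2 - -1\right) - -4,-51 \right)}}{\left(-695 - 624\right) \frac{1}{-2251 - 2489}} = \frac{\left(\left(2 - -1\right) - -4\right) \left(-51 + \left(\left(2 - -1\right) - -4\right)\right)}{\left(-695 - 624\right) \frac{1}{-2251 - 2489}} = \frac{\left(\left(2 + 1\right) + 4\right) \left(-51 + \left(\left(2 + 1\right) + 4\right)\right)}{\left(-1319\right) \frac{1}{-4740}} = \frac{\left(3 + 4\right) \left(-51 + \left(3 + 4\right)\right)}{\left(-1319\right) \left(- \frac{1}{4740}\right)} = \frac{7 \left(-51 + 7\right)}{\frac{1319}{4740}} = 7 \left(-44\right) \frac{4740}{1319} = \left(-308\right) \frac{4740}{1319} = - \frac{1459920}{1319}$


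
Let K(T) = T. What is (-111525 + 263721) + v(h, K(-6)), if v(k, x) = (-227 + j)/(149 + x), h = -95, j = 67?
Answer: 21763868/143 ≈ 1.5220e+5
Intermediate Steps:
v(k, x) = -160/(149 + x) (v(k, x) = (-227 + 67)/(149 + x) = -160/(149 + x))
(-111525 + 263721) + v(h, K(-6)) = (-111525 + 263721) - 160/(149 - 6) = 152196 - 160/143 = 21763868/143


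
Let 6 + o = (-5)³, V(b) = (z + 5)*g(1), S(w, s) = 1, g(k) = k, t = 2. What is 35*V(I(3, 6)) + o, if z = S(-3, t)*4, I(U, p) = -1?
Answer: 184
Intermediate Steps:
z = 4 (z = 1*4 = 4)
V(b) = 9 (V(b) = (4 + 5)*1 = 9*1 = 9)
o = -131 (o = -6 + (-5)³ = -6 - 125 = -131)
35*V(I(3, 6)) + o = 35*9 - 131 = 315 - 131 = 184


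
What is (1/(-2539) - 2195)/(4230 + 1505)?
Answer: -5573106/14561165 ≈ -0.38274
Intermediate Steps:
(1/(-2539) - 2195)/(4230 + 1505) = (-1/2539 - 2195)/5735 = -5573106/2539*1/5735 = -5573106/14561165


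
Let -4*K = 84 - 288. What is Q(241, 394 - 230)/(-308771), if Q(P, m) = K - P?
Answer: 190/308771 ≈ 0.00061534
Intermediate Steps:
K = 51 (K = -(84 - 288)/4 = -1/4*(-204) = 51)
Q(P, m) = 51 - P
Q(241, 394 - 230)/(-308771) = (51 - 1*241)/(-308771) = (51 - 241)*(-1/308771) = -190*(-1/308771) = 190/308771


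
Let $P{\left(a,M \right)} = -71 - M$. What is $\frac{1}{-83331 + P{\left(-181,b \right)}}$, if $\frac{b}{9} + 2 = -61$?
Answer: $- \frac{1}{82835} \approx -1.2072 \cdot 10^{-5}$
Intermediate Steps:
$b = -567$ ($b = -18 + 9 \left(-61\right) = -18 - 549 = -567$)
$\frac{1}{-83331 + P{\left(-181,b \right)}} = \frac{1}{-83331 - -496} = \frac{1}{-83331 + \left(-71 + 567\right)} = \frac{1}{-83331 + 496} = \frac{1}{-82835} = - \frac{1}{82835}$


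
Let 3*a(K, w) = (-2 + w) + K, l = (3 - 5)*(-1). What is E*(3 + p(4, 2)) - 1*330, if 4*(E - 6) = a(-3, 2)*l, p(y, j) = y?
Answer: -583/2 ≈ -291.50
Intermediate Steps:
l = 2 (l = -2*(-1) = 2)
a(K, w) = -⅔ + K/3 + w/3 (a(K, w) = ((-2 + w) + K)/3 = (-2 + K + w)/3 = -⅔ + K/3 + w/3)
E = 11/2 (E = 6 + ((-⅔ + (⅓)*(-3) + (⅓)*2)*2)/4 = 6 + ((-⅔ - 1 + ⅔)*2)/4 = 6 + (-1*2)/4 = 6 + (¼)*(-2) = 6 - ½ = 11/2 ≈ 5.5000)
E*(3 + p(4, 2)) - 1*330 = 11*(3 + 4)/2 - 1*330 = (11/2)*7 - 330 = 77/2 - 330 = -583/2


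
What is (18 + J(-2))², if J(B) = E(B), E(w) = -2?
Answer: 256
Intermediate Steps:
J(B) = -2
(18 + J(-2))² = (18 - 2)² = 16² = 256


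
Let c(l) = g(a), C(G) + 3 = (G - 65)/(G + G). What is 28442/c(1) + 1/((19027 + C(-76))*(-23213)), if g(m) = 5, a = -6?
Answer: 1909228922936434/335635490285 ≈ 5688.4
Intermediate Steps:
C(G) = -3 + (-65 + G)/(2*G) (C(G) = -3 + (G - 65)/(G + G) = -3 + (-65 + G)/((2*G)) = -3 + (-65 + G)*(1/(2*G)) = -3 + (-65 + G)/(2*G))
c(l) = 5
28442/c(1) + 1/((19027 + C(-76))*(-23213)) = 28442/5 + 1/((19027 + (5/2)*(-13 - 1*(-76))/(-76))*(-23213)) = 28442*(1/5) - 1/23213/(19027 + (5/2)*(-1/76)*(-13 + 76)) = 28442/5 - 1/23213/(19027 + (5/2)*(-1/76)*63) = 28442/5 - 1/23213/(19027 - 315/152) = 28442/5 - 1/23213/(2891789/152) = 28442/5 + (152/2891789)*(-1/23213) = 28442/5 - 152/67127098057 = 1909228922936434/335635490285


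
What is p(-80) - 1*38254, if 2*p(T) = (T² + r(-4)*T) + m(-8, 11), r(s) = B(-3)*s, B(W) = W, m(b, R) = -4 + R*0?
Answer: -35536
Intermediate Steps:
m(b, R) = -4 (m(b, R) = -4 + 0 = -4)
r(s) = -3*s
p(T) = -2 + T²/2 + 6*T (p(T) = ((T² + (-3*(-4))*T) - 4)/2 = ((T² + 12*T) - 4)/2 = (-4 + T² + 12*T)/2 = -2 + T²/2 + 6*T)
p(-80) - 1*38254 = (-2 + (½)*(-80)² + 6*(-80)) - 1*38254 = (-2 + (½)*6400 - 480) - 38254 = (-2 + 3200 - 480) - 38254 = 2718 - 38254 = -35536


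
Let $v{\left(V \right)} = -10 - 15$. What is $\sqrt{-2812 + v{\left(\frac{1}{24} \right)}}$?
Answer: $i \sqrt{2837} \approx 53.263 i$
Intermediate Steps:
$v{\left(V \right)} = -25$
$\sqrt{-2812 + v{\left(\frac{1}{24} \right)}} = \sqrt{-2812 - 25} = \sqrt{-2837} = i \sqrt{2837}$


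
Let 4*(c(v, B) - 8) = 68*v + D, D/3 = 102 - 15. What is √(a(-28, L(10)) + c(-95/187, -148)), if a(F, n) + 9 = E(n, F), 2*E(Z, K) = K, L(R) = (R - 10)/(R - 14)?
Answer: √20141/22 ≈ 6.4509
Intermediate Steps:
L(R) = (-10 + R)/(-14 + R)
E(Z, K) = K/2
a(F, n) = -9 + F/2
D = 261 (D = 3*(102 - 15) = 3*87 = 261)
c(v, B) = 293/4 + 17*v (c(v, B) = 8 + (68*v + 261)/4 = 8 + (261 + 68*v)/4 = 8 + (261/4 + 17*v) = 293/4 + 17*v)
√(a(-28, L(10)) + c(-95/187, -148)) = √((-9 + (½)*(-28)) + (293/4 + 17*(-95/187))) = √((-9 - 14) + (293/4 + 17*(-95*1/187))) = √(-23 + (293/4 + 17*(-95/187))) = √(-23 + (293/4 - 95/11)) = √(-23 + 2843/44) = √(1831/44) = √20141/22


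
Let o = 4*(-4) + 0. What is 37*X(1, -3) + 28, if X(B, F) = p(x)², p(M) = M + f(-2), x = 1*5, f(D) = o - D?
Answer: 3025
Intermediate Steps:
o = -16 (o = -16 + 0 = -16)
f(D) = -16 - D
x = 5
p(M) = -14 + M (p(M) = M + (-16 - 1*(-2)) = M + (-16 + 2) = M - 14 = -14 + M)
X(B, F) = 81 (X(B, F) = (-14 + 5)² = (-9)² = 81)
37*X(1, -3) + 28 = 37*81 + 28 = 2997 + 28 = 3025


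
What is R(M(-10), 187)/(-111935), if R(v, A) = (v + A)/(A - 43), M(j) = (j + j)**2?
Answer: -587/16118640 ≈ -3.6417e-5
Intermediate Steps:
M(j) = 4*j**2 (M(j) = (2*j)**2 = 4*j**2)
R(v, A) = (A + v)/(-43 + A)
R(M(-10), 187)/(-111935) = ((187 + 4*(-10)**2)/(-43 + 187))/(-111935) = ((187 + 4*100)/144)*(-1/111935) = ((187 + 400)/144)*(-1/111935) = ((1/144)*587)*(-1/111935) = (587/144)*(-1/111935) = -587/16118640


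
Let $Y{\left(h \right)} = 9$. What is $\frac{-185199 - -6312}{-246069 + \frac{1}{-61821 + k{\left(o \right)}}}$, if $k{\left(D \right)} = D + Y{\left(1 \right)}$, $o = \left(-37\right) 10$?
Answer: $\frac{11123551434}{15301062559} \approx 0.72698$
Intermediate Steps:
$o = -370$
$k{\left(D \right)} = 9 + D$ ($k{\left(D \right)} = D + 9 = 9 + D$)
$\frac{-185199 - -6312}{-246069 + \frac{1}{-61821 + k{\left(o \right)}}} = \frac{-185199 - -6312}{-246069 + \frac{1}{-61821 + \left(9 - 370\right)}} = \frac{-185199 + \left(-168 + 6480\right)}{-246069 + \frac{1}{-61821 - 361}} = \frac{-185199 + 6312}{-246069 + \frac{1}{-62182}} = - \frac{178887}{-246069 - \frac{1}{62182}} = - \frac{178887}{- \frac{15301062559}{62182}} = \left(-178887\right) \left(- \frac{62182}{15301062559}\right) = \frac{11123551434}{15301062559}$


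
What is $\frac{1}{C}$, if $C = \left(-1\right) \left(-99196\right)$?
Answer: $\frac{1}{99196} \approx 1.0081 \cdot 10^{-5}$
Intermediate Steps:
$C = 99196$
$\frac{1}{C} = \frac{1}{99196}$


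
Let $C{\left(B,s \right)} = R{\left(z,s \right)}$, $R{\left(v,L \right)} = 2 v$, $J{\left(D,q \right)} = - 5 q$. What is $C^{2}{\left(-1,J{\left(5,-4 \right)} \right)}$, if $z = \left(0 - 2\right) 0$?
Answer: $0$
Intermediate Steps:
$z = 0$ ($z = \left(-2\right) 0 = 0$)
$C{\left(B,s \right)} = 0$ ($C{\left(B,s \right)} = 2 \cdot 0 = 0$)
$C^{2}{\left(-1,J{\left(5,-4 \right)} \right)} = 0^{2} = 0$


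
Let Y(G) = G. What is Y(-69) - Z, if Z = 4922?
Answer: -4991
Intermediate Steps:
Y(-69) - Z = -69 - 1*4922 = -69 - 4922 = -4991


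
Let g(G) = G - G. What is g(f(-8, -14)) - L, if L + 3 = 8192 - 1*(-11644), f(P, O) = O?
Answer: -19833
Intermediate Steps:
g(G) = 0
L = 19833 (L = -3 + (8192 - 1*(-11644)) = -3 + (8192 + 11644) = -3 + 19836 = 19833)
g(f(-8, -14)) - L = 0 - 1*19833 = 0 - 19833 = -19833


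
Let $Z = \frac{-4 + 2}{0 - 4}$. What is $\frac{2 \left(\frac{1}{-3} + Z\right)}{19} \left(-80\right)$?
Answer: $- \frac{80}{57} \approx -1.4035$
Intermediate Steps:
$Z = \frac{1}{2}$ ($Z = - \frac{2}{-4} = \left(-2\right) \left(- \frac{1}{4}\right) = \frac{1}{2} \approx 0.5$)
$\frac{2 \left(\frac{1}{-3} + Z\right)}{19} \left(-80\right) = \frac{2 \left(\frac{1}{-3} + \frac{1}{2}\right)}{19} \left(-80\right) = 2 \left(- \frac{1}{3} + \frac{1}{2}\right) \frac{1}{19} \left(-80\right) = 2 \cdot \frac{1}{6} \cdot \frac{1}{19} \left(-80\right) = \frac{1}{3} \cdot \frac{1}{19} \left(-80\right) = \frac{1}{57} \left(-80\right) = - \frac{80}{57}$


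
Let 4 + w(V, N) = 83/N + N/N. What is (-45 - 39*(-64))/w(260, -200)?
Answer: -490200/683 ≈ -717.72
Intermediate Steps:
w(V, N) = -3 + 83/N (w(V, N) = -4 + (83/N + N/N) = -4 + (83/N + 1) = -4 + (1 + 83/N) = -3 + 83/N)
(-45 - 39*(-64))/w(260, -200) = (-45 - 39*(-64))/(-3 + 83/(-200)) = (-45 + 2496)/(-3 + 83*(-1/200)) = 2451/(-3 - 83/200) = 2451/(-683/200) = 2451*(-200/683) = -490200/683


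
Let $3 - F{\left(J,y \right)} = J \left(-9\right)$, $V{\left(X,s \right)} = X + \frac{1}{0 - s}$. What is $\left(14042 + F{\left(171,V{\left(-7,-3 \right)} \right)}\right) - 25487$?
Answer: $-9903$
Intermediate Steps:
$V{\left(X,s \right)} = X - \frac{1}{s}$ ($V{\left(X,s \right)} = X + \frac{1}{\left(-1\right) s} = X - \frac{1}{s}$)
$F{\left(J,y \right)} = 3 + 9 J$ ($F{\left(J,y \right)} = 3 - J \left(-9\right) = 3 - - 9 J = 3 + 9 J$)
$\left(14042 + F{\left(171,V{\left(-7,-3 \right)} \right)}\right) - 25487 = \left(14042 + \left(3 + 9 \cdot 171\right)\right) - 25487 = \left(14042 + \left(3 + 1539\right)\right) - 25487 = \left(14042 + 1542\right) - 25487 = 15584 - 25487 = -9903$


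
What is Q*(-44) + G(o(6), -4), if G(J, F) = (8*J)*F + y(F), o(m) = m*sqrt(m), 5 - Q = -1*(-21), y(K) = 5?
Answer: 709 - 192*sqrt(6) ≈ 238.70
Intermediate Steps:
Q = -16 (Q = 5 - (-1)*(-21) = 5 - 1*21 = 5 - 21 = -16)
o(m) = m**(3/2)
G(J, F) = 5 + 8*F*J (G(J, F) = (8*J)*F + 5 = 8*F*J + 5 = 5 + 8*F*J)
Q*(-44) + G(o(6), -4) = -16*(-44) + (5 + 8*(-4)*6**(3/2)) = 704 + (5 + 8*(-4)*(6*sqrt(6))) = 704 + (5 - 192*sqrt(6)) = 709 - 192*sqrt(6)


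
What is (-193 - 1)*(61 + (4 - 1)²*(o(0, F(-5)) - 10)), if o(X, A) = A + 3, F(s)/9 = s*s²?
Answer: 1964638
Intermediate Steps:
F(s) = 9*s³ (F(s) = 9*(s*s²) = 9*s³)
o(X, A) = 3 + A
(-193 - 1)*(61 + (4 - 1)²*(o(0, F(-5)) - 10)) = (-193 - 1)*(61 + (4 - 1)²*((3 + 9*(-5)³) - 10)) = -194*(61 + 3²*((3 + 9*(-125)) - 10)) = -194*(61 + 9*((3 - 1125) - 10)) = -194*(61 + 9*(-1122 - 10)) = -194*(61 + 9*(-1132)) = -194*(61 - 10188) = -194*(-10127) = 1964638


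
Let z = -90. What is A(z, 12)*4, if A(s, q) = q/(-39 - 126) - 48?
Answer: -10576/55 ≈ -192.29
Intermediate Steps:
A(s, q) = -48 - q/165 (A(s, q) = q/(-165) - 48 = -q/165 - 48 = -48 - q/165)
A(z, 12)*4 = (-48 - 1/165*12)*4 = (-48 - 4/55)*4 = -2644/55*4 = -10576/55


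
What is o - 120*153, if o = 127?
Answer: -18233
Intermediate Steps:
o - 120*153 = 127 - 120*153 = 127 - 18360 = -18233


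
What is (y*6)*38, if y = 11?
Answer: 2508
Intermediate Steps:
(y*6)*38 = (11*6)*38 = 66*38 = 2508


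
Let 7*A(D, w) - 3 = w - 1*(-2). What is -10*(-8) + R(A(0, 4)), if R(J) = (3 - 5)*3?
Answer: 74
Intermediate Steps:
A(D, w) = 5/7 + w/7 (A(D, w) = 3/7 + (w - 1*(-2))/7 = 3/7 + (w + 2)/7 = 3/7 + (2 + w)/7 = 3/7 + (2/7 + w/7) = 5/7 + w/7)
R(J) = -6 (R(J) = -2*3 = -6)
-10*(-8) + R(A(0, 4)) = -10*(-8) - 6 = 80 - 6 = 74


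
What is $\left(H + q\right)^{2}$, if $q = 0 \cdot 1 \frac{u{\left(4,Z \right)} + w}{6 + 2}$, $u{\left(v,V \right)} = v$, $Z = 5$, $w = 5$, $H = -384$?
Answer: $147456$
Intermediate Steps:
$q = 0$ ($q = 0 \cdot 1 \frac{4 + 5}{6 + 2} = 0 \cdot \frac{9}{8} = 0$)
$\left(H + q\right)^{2} = \left(-384 + 0\right)^{2} = \left(-384\right)^{2} = 147456$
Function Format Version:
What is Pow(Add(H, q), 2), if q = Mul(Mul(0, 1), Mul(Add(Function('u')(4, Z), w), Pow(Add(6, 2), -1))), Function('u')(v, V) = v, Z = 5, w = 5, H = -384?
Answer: 147456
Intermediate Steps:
q = 0 (q = Mul(Mul(0, 1), Mul(Add(4, 5), Pow(Add(6, 2), -1))) = Mul(0, Mul(9, Pow(8, -1))) = Mul(0, Mul(9, Rational(1, 8))) = Mul(0, Rational(9, 8)) = 0)
Pow(Add(H, q), 2) = Pow(Add(-384, 0), 2) = Pow(-384, 2) = 147456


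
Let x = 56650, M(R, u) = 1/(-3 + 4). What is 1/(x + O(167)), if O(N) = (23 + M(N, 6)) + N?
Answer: 1/56841 ≈ 1.7593e-5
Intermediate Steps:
M(R, u) = 1 (M(R, u) = 1/1 = 1)
O(N) = 24 + N (O(N) = (23 + 1) + N = 24 + N)
1/(x + O(167)) = 1/(56650 + (24 + 167)) = 1/(56650 + 191) = 1/56841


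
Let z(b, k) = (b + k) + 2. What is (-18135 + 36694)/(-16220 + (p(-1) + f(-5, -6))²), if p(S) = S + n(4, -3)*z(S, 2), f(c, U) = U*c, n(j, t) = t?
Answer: -18559/15820 ≈ -1.1731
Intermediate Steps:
z(b, k) = 2 + b + k
p(S) = -12 - 2*S (p(S) = S - 3*(2 + S + 2) = S - 3*(4 + S) = S + (-12 - 3*S) = -12 - 2*S)
(-18135 + 36694)/(-16220 + (p(-1) + f(-5, -6))²) = (-18135 + 36694)/(-16220 + ((-12 - 2*(-1)) - 6*(-5))²) = 18559/(-16220 + ((-12 + 2) + 30)²) = 18559/(-16220 + (-10 + 30)²) = 18559/(-16220 + 20²) = 18559/(-16220 + 400) = 18559/(-15820) = 18559*(-1/15820) = -18559/15820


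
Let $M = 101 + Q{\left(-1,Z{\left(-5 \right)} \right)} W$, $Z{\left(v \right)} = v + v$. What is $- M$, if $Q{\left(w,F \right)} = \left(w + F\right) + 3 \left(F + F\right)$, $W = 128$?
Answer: $8987$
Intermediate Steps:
$Z{\left(v \right)} = 2 v$
$Q{\left(w,F \right)} = w + 7 F$ ($Q{\left(w,F \right)} = \left(F + w\right) + 3 \cdot 2 F = \left(F + w\right) + 6 F = w + 7 F$)
$M = -8987$ ($M = 101 + \left(-1 + 7 \cdot 2 \left(-5\right)\right) 128 = 101 + \left(-1 + 7 \left(-10\right)\right) 128 = 101 + \left(-1 - 70\right) 128 = 101 - 9088 = -8987$)
$- M = \left(-1\right) \left(-8987\right) = 8987$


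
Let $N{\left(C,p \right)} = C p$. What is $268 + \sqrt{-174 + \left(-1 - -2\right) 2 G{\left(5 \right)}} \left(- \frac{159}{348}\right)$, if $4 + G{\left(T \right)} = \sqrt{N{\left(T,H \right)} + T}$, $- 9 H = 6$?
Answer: $268 - \frac{53 \sqrt{-1638 + 6 \sqrt{15}}}{348} \approx 268.0 - 6.12 i$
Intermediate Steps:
$H = - \frac{2}{3}$ ($H = \left(- \frac{1}{9}\right) 6 = - \frac{2}{3} \approx -0.66667$)
$G{\left(T \right)} = -4 + \frac{\sqrt{3} \sqrt{T}}{3}$ ($G{\left(T \right)} = -4 + \sqrt{T \left(- \frac{2}{3}\right) + T} = -4 + \sqrt{- \frac{2 T}{3} + T} = -4 + \sqrt{\frac{T}{3}} = -4 + \frac{\sqrt{3} \sqrt{T}}{3}$)
$268 + \sqrt{-174 + \left(-1 - -2\right) 2 G{\left(5 \right)}} \left(- \frac{159}{348}\right) = 268 + \sqrt{-174 + \left(-1 - -2\right) 2 \left(-4 + \frac{\sqrt{3} \sqrt{5}}{3}\right)} \left(- \frac{159}{348}\right) = 268 + \sqrt{-174 + \left(-1 + 2\right) 2 \left(-4 + \frac{\sqrt{15}}{3}\right)} \left(\left(-159\right) \frac{1}{348}\right) = 268 + \sqrt{-174 + 1 \cdot 2 \left(-4 + \frac{\sqrt{15}}{3}\right)} \left(- \frac{53}{116}\right) = 268 + \sqrt{-174 + 2 \left(-4 + \frac{\sqrt{15}}{3}\right)} \left(- \frac{53}{116}\right) = 268 + \sqrt{-174 - \left(8 - \frac{2 \sqrt{15}}{3}\right)} \left(- \frac{53}{116}\right) = 268 + \sqrt{-182 + \frac{2 \sqrt{15}}{3}} \left(- \frac{53}{116}\right) = 268 - \frac{53 \sqrt{-182 + \frac{2 \sqrt{15}}{3}}}{116}$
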